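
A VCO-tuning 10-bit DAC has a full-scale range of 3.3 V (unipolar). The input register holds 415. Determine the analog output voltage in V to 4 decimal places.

1.3374 V

LSB = 3.3 V / 2^10 = 3.223 mV.
V_out = 0 + 415 × 0.00322266 V = 1.3374 V.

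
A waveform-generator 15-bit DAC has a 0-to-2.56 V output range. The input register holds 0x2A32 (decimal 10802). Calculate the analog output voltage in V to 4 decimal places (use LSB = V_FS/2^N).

0.8439 V

LSB = 2.56 V / 2^15 = 78.12 µV.
Code 0x2A32 = 10802 decimal.
V_out = 0 + 10802 × 7.8125e-05 V = 0.843906 V.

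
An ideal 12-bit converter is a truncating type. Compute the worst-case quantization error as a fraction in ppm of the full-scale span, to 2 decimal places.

244.14 ppm

Truncating → worst-case error = 1 LSB = V_FS/2^12, so 1e+06/4096 = 244.141 ppm of full scale.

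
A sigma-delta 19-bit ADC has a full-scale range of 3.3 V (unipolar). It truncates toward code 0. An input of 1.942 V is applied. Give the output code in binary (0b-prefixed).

code 0b1001011010100110111 (decimal 308535)

LSB = 3.3 V / 524288 = 6.29 µV.
(1.942 − 0) / 6.29425e-06 = 308535.544 LSBs.
⌊·⌋(308535.544) = 308535.
In binary (0b-prefixed): 0b1001011010100110111.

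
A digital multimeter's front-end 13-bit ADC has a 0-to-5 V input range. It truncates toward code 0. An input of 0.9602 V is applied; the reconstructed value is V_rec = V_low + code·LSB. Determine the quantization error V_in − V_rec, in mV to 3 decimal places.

LSB = 5/2^13 = 0.610 mV.
(0.9602 − 0)/0.000610352 = 1573.1917; ⌊·⌋ gives code 1573.
Code 1573 maps back to 0 + 1573×0.000610352 V = 0.96008301 V.
V_in − V_rec = 0.000116992 V = 0.117 mV.

0.117 mV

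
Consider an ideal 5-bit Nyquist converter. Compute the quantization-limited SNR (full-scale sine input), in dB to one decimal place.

SNR ≈ 6.02·N + 1.76 dB = 6.02·5 + 1.76 = 31.86 dB.

31.9 dB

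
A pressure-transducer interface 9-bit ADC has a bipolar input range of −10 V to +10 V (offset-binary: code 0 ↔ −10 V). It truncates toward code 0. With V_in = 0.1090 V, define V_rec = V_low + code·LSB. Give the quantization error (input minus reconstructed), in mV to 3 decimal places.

30.875 mV

Step size: 20 V ÷ 2^9 = 39.062 mV.
Scaled input = 258.7904 LSBs, so code = 258.
Reconstructed: 0.078125 V.
Error = 0.1090 − 0.078125 = 0.030875 V = 30.875 mV.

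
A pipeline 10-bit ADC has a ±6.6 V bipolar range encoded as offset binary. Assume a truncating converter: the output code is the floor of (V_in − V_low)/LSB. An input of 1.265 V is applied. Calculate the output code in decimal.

code 610

LSB = 13.2 V / 1024 = 12.891 mV.
Input sits at 610.133 steps above V_low.
Floor → code 610.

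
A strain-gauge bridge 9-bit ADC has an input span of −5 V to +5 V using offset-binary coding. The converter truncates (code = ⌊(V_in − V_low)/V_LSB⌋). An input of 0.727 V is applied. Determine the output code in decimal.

LSB = 10 V / 512 = 19.531 mV.
Input sits at 293.222 steps above V_low.
⌊·⌋(293.222) = 293.

code 293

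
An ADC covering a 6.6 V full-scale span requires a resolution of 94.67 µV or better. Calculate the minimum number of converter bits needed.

Number of steps required ≥ 6.6 V / 94.67 µV = 69715.86.
Need 2^N ≥ 69715.86; 2^16 = 65536, 2^17 = 131072.
Minimum N = 17.

17 bits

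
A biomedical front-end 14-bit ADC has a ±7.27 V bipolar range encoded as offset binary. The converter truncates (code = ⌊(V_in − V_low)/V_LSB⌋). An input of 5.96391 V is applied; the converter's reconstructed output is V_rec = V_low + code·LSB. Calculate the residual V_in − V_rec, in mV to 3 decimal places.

0.238 mV

Step size: 14.54 V ÷ 2^14 = 0.887 mV.
(V_in − V_low)/LSB = (5.96391 − (−7.27))/0.000887451 = 14912.2683 → code 14912 (floor).
Code 14912 maps back to (−7.27) + 14912×0.000887451 V = 5.9636719 V.
V_in − V_rec = 0.000238125 V = 0.238 mV.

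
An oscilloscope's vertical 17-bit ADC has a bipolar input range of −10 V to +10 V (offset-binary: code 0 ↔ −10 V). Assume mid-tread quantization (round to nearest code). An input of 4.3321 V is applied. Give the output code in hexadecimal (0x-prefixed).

code 0x16EE7 (decimal 93927)

With 131072 levels over 20 V, one step is 152.59 µV.
Input sits at 93926.851 steps above V_low.
So the output code is 93927.
In hexadecimal (0x-prefixed): 0x16EE7.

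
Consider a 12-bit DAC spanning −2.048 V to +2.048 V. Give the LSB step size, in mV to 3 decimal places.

Full-scale span = 4.096 V.
LSB = 4.096 / 2^12 = 4.096 / 4096 = 0.001 V = 1.000 mV.

1.000 mV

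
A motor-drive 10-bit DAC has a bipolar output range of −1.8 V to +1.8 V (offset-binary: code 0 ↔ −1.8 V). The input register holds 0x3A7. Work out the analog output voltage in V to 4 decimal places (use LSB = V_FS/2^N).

1.4871 V

LSB = 3.6 V / 2^10 = 3.516 mV.
Code 0x3A7 = 935 decimal.
V_out = (−1.8) + 935 × 0.00351563 V = 1.48711 V.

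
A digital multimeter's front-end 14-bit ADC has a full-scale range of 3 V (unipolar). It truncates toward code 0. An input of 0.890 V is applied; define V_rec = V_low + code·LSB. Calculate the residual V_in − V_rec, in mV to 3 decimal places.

LSB = 3/2^14 = 183.11 µV.
Scaled input = 4860.5867 LSBs, so code = 4860.
V_rec = 0 + 4860·0.000183105 = 0.88989258 V.
Difference: 0.000107422 V → 0.107 mV.

0.107 mV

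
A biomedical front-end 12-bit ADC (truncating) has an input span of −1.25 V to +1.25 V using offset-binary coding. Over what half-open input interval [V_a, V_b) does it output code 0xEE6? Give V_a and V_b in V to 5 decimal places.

LSB = 2.5/2^12 = 0.610 mV.
Code 0xEE6 = 3814 decimal.
V_a = V_low + 3814·LSB = 1.07788 V; V_b = V_low + 3815·LSB = 1.07849 V.

[1.07788 V, 1.07849 V)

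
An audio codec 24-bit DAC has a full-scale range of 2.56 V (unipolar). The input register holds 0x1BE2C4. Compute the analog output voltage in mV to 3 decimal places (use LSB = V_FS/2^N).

278.858 mV

LSB = 2.56 V / 2^24 = 0.15 µV.
Code 0x1BE2C4 = 1827524 decimal.
V_out = 0 + 1827524 × 1.52588e-07 V = 0.278858 V.
= 278.858 mV.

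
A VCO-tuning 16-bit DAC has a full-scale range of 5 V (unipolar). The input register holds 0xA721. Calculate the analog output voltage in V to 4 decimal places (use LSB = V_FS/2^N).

LSB = 5 V / 2^16 = 76.29 µV.
Code 0xA721 = 42785 decimal.
V_out = 0 + 42785 × 7.62939e-05 V = 3.26424 V.

3.2642 V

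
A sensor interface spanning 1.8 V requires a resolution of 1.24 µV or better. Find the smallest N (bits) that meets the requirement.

Number of steps required ≥ 1.8 V / 1.24 µV = 1451612.90.
Need 2^N ≥ 1451612.90; 2^20 = 1048576, 2^21 = 2097152.
Minimum N = 21.

21 bits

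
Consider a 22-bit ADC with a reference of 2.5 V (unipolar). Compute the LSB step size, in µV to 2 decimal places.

Full-scale span = 2.5 V.
LSB = 2.5 / 2^22 = 2.5 / 4194304 = 5.96046e-07 V = 0.60 µV.

0.60 µV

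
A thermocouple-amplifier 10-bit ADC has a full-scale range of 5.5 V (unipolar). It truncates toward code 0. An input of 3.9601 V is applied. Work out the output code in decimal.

code 737

LSB = 5.5 V / 1024 = 5.371 mV.
Input sits at 737.299 steps above V_low.
Floor → code 737.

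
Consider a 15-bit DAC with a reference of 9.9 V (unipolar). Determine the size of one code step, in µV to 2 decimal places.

302.12 µV

Full-scale span = 9.9 V.
LSB = 9.9 / 2^15 = 9.9 / 32768 = 0.000302124 V = 302.12 µV.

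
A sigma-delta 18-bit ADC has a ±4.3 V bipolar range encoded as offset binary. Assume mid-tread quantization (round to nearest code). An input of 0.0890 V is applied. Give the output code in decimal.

With 262144 levels over 8.6 V, one step is 32.81 µV.
(0.0890 − (−4.3)) / 3.28064e-05 = 133784.886 LSBs.
So the output code is 133785.

code 133785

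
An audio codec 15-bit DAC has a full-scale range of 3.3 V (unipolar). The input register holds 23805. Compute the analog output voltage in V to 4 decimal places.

LSB = 3.3 V / 2^15 = 100.71 µV.
V_out = 0 + 23805 × 0.000100708 V = 2.39735 V.

2.3974 V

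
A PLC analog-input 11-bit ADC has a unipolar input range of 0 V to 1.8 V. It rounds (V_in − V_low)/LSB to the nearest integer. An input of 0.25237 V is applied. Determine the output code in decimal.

code 287

LSB = 1.8 V / 2048 = 0.879 mV.
(0.25237 − 0) / 0.000878906 = 287.141 LSBs.
round(287.141) = 287.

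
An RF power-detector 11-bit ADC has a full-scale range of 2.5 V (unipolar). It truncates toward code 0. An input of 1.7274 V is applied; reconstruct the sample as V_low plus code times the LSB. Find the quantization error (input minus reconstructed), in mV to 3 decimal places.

One LSB is 2.5 V / 2048 = 1.221 mV.
(V_in − V_low)/LSB = (1.7274 − 0)/0.0012207 = 1415.0861 → code 1415 (floor).
V_rec = 0 + 1415·0.0012207 = 1.7272949 V.
Error = 1.7274 − 1.7272949 = 0.000105078 V = 0.105 mV.

0.105 mV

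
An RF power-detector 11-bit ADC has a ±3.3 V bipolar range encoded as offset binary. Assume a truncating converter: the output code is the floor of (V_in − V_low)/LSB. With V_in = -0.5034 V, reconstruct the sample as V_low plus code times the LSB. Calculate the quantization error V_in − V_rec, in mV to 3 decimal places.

2.557 mV

LSB = 6.6/2^11 = 3.223 mV.
Scaled input = 867.7935 LSBs, so code = 867.
Reconstructed: -0.50595703 V.
Error = -0.5034 − (−0.50595703) = 0.00255703 V = 2.557 mV.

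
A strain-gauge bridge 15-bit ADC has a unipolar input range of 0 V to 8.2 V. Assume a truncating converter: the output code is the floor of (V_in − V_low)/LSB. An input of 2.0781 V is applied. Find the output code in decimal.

Full-scale span = 8.2 V; LSB = 8.2/2^15 = 250.24 µV.
(2.0781 − 0) / 0.000250244 = 8304.290 LSBs.
So the output code is 8304.

code 8304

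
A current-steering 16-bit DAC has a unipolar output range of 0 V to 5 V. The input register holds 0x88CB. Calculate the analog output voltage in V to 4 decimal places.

2.6717 V

LSB = 5 V / 2^16 = 76.29 µV.
Code 0x88CB = 35019 decimal.
V_out = 0 + 35019 × 7.62939e-05 V = 2.67174 V.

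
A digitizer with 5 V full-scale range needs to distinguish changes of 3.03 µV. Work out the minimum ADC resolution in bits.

21 bits

Number of steps required ≥ 5 V / 3.03 µV = 1650165.02.
Need 2^N ≥ 1650165.02; 2^20 = 1048576, 2^21 = 2097152.
Minimum N = 21.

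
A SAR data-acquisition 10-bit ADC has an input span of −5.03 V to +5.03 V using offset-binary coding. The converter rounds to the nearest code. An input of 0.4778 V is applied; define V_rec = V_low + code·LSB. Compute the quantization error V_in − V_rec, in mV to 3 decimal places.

One LSB is 10.06 V / 1024 = 9.824 mV.
(0.4778 − (−5.03))/0.00982422 = 560.6349; round gives code 561.
Reconstructed: 0.48138672 V.
V_in − V_rec = -0.00358672 V = -3.587 mV.

-3.587 mV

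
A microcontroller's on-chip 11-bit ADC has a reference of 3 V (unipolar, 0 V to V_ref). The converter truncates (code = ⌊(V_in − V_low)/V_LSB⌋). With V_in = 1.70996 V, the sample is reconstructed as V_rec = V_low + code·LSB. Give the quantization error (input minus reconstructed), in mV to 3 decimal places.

0.487 mV

One LSB is 3 V / 2048 = 1.465 mV.
Scaled input = 1167.3327 LSBs, so code = 1167.
Reconstructed: 1.7094727 V.
Difference: 0.000487344 V → 0.487 mV.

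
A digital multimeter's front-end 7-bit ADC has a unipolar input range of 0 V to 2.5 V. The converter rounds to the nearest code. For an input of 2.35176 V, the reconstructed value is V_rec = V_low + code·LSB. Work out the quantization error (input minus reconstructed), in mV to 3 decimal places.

8.010 mV

One LSB is 2.5 V / 128 = 19.531 mV.
Scaled input = 120.4101 LSBs, so code = 120.
V_rec = 0 + 120·0.0195312 = 2.34375 V.
V_in − V_rec = 0.00801 V = 8.010 mV.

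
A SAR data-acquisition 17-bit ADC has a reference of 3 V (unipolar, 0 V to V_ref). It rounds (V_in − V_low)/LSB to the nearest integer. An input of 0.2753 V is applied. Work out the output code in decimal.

LSB = 3 V / 131072 = 22.89 µV.
(0.2753 − 0) / 2.28882e-05 = 12028.041 LSBs.
round(12028.041) = 12028.

code 12028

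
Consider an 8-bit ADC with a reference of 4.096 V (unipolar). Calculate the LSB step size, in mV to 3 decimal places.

16.000 mV

Full-scale span = 4.096 V.
LSB = 4.096 / 2^8 = 4.096 / 256 = 0.016 V = 16.000 mV.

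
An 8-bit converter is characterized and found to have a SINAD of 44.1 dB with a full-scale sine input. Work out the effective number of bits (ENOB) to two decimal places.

ENOB = (SINAD − 1.76) / 6.02 = (44.1 − 1.76)/6.02 = 7.033.

7.03 bits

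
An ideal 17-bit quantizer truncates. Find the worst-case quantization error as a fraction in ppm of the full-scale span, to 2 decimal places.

7.63 ppm

Truncating → worst-case error = 1 LSB = V_FS/2^17, so 1e+06/131072 = 7.62939 ppm of full scale.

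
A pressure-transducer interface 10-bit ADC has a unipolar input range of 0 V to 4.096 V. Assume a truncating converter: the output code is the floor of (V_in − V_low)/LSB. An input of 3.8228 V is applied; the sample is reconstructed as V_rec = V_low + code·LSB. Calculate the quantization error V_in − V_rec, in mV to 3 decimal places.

One LSB is 4.096 V / 1024 = 4.000 mV.
(3.8228 − 0)/0.004 = 955.7000; ⌊·⌋ gives code 955.
Code 955 maps back to 0 + 955×0.004 V = 3.82 V.
Error = 3.8228 − 3.82 = 0.0028 V = 2.800 mV.

2.800 mV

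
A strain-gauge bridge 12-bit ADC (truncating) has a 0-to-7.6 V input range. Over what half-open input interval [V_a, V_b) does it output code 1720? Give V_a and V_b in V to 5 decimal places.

[3.19141 V, 3.19326 V)

LSB = 7.6/2^12 = 1.855 mV.
V_a = V_low + 1720·LSB = 3.19141 V; V_b = V_low + 1721·LSB = 3.19326 V.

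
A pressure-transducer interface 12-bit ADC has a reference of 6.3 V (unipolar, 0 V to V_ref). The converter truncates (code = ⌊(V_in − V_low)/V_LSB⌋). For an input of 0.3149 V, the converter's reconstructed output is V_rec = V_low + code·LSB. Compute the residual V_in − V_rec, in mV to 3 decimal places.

1.130 mV

LSB = 6.3/2^12 = 1.538 mV.
Scaled input = 204.7350 LSBs, so code = 204.
V_rec = 0 + 204·0.00153809 = 0.31376953 V.
Difference: 0.00113047 V → 1.130 mV.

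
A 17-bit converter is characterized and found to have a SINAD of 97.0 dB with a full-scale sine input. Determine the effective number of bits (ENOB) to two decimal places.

15.82 bits

ENOB = (SINAD − 1.76) / 6.02 = (97.0 − 1.76)/6.02 = 15.821.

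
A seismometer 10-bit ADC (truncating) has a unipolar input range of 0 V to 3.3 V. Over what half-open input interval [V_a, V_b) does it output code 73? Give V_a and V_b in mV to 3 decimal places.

LSB = 3.3/2^10 = 3.223 mV.
V_a = V_low + 73·LSB = 0.235254 V; V_b = V_low + 74·LSB = 0.238477 V.

[235.254 mV, 238.477 mV)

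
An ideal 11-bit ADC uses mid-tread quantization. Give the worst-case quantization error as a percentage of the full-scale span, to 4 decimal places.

0.0244 %

Rounding → worst-case error = ½ LSB = V_FS/2^12, so 100/4096 = 0.0244141 % of full scale.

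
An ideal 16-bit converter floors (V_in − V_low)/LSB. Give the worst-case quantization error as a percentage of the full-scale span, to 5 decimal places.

Truncating → worst-case error = 1 LSB = V_FS/2^16, so 100/65536 = 0.00152588 % of full scale.

0.00153 %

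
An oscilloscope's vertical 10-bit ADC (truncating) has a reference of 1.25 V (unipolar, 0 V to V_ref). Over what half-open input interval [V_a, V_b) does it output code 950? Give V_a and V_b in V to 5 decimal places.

LSB = 1.25/2^10 = 1.221 mV.
V_a = V_low + 950·LSB = 1.15967 V; V_b = V_low + 951·LSB = 1.16089 V.

[1.15967 V, 1.16089 V)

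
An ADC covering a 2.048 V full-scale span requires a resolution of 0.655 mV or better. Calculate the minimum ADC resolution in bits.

12 bits

Number of steps required ≥ 2.048 V / 0.655 mV = 3126.72.
Need 2^N ≥ 3126.72; 2^11 = 2048, 2^12 = 4096.
Minimum N = 12.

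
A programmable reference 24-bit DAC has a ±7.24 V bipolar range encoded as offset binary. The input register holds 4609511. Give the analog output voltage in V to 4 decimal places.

-3.2616 V

LSB = 14.48 V / 2^24 = 0.86 µV.
V_out = (−7.24) + 4609511 × 8.63075e-07 V = -3.26165 V.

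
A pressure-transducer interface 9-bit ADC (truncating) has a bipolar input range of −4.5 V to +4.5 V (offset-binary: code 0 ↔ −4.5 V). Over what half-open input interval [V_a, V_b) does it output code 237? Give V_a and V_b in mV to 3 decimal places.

[-333.984 mV, -316.406 mV)

LSB = 9/2^9 = 17.578 mV.
V_a = V_low + 237·LSB = -0.333984 V; V_b = V_low + 238·LSB = -0.316406 V.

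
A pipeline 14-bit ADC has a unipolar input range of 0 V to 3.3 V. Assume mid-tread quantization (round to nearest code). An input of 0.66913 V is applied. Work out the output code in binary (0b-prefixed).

LSB = 3.3 V / 16384 = 201.42 µV.
Input sits at 3322.129 steps above V_low.
Round → code 3322.
In binary (0b-prefixed): 0b110011111010.

code 0b110011111010 (decimal 3322)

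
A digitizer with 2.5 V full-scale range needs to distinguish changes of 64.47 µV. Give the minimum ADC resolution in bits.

Number of steps required ≥ 2.5 V / 64.47 µV = 38777.73.
Need 2^N ≥ 38777.73; 2^15 = 32768, 2^16 = 65536.
Minimum N = 16.

16 bits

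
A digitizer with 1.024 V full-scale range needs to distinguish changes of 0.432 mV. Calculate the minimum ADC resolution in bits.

Number of steps required ≥ 1.024 V / 0.432 mV = 2370.37.
Need 2^N ≥ 2370.37; 2^11 = 2048, 2^12 = 4096.
Minimum N = 12.

12 bits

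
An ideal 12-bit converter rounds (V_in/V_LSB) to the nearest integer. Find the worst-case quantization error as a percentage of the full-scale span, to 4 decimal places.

Rounding → worst-case error = ½ LSB = V_FS/2^13, so 100/8192 = 0.012207 % of full scale.

0.0122 %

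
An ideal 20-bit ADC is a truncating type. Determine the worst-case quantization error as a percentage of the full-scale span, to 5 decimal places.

0.00010 %

Truncating → worst-case error = 1 LSB = V_FS/2^20, so 100/1048576 = 9.53674e-05 % of full scale.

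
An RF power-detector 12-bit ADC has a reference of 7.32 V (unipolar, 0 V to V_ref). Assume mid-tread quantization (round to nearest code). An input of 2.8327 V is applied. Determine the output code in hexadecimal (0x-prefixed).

code 0x631 (decimal 1585)

With 4096 levels over 7.32 V, one step is 1.787 mV.
(V_in − V_low)/LSB = (2.8327 − 0) / 0.00178711 = 1585.074.
round(1585.074) = 1585.
In hexadecimal (0x-prefixed): 0x631.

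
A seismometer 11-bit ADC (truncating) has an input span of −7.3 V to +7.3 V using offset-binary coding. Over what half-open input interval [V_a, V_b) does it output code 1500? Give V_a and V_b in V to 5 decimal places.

LSB = 14.6/2^11 = 7.129 mV.
V_a = V_low + 1500·LSB = 3.39336 V; V_b = V_low + 1501·LSB = 3.40049 V.

[3.39336 V, 3.40049 V)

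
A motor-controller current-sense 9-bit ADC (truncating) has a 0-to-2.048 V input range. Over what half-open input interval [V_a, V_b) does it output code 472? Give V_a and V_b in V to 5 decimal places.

LSB = 2.048/2^9 = 4.000 mV.
V_a = V_low + 472·LSB = 1.888 V; V_b = V_low + 473·LSB = 1.892 V.

[1.88800 V, 1.89200 V)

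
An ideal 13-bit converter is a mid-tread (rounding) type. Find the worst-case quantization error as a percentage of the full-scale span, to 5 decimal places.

0.00610 %

Rounding → worst-case error = ½ LSB = V_FS/2^14, so 100/16384 = 0.00610352 % of full scale.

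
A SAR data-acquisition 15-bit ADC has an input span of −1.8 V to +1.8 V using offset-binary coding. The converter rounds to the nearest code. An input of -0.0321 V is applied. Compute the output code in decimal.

With 32768 levels over 3.6 V, one step is 109.86 µV.
(V_in − V_low)/LSB = (-0.0321 − (−1.8)) / 0.000109863 = 16091.819.
round(16091.819) = 16092.

code 16092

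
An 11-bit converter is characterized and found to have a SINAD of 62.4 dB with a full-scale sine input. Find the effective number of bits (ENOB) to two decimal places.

ENOB = (SINAD − 1.76) / 6.02 = (62.4 − 1.76)/6.02 = 10.073.

10.07 bits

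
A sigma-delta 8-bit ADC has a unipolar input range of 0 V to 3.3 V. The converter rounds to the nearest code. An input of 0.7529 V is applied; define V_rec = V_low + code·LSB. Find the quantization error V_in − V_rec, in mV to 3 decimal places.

Step size: 3.3 V ÷ 2^8 = 12.891 mV.
(V_in − V_low)/LSB = (0.7529 − 0)/0.0128906 = 58.4068 → code 58 (round).
V_rec = 0 + 58·0.0128906 = 0.74765625 V.
V_in − V_rec = 0.00524375 V = 5.244 mV.

5.244 mV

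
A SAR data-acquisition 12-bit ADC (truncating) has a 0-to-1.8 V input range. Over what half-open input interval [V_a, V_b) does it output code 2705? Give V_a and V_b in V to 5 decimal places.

[1.18872 V, 1.18916 V)

LSB = 1.8/2^12 = 439.45 µV.
V_a = V_low + 2705·LSB = 1.18872 V; V_b = V_low + 2706·LSB = 1.18916 V.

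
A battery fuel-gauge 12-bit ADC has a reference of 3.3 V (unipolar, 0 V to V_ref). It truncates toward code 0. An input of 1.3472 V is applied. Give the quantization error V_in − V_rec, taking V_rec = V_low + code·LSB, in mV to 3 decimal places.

One LSB is 3.3 V / 4096 = 0.806 mV.
(1.3472 − 0)/0.000805664 = 1672.1610; ⌊·⌋ gives code 1672.
V_rec = 0 + 1672·0.000805664 = 1.3470703 V.
Error = 1.3472 − 1.3470703 = 0.000129688 V = 0.130 mV.

0.130 mV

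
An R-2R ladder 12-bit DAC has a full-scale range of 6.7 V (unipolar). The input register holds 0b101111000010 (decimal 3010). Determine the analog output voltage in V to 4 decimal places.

4.9236 V

LSB = 6.7 V / 2^12 = 1.636 mV.
Code 0b101111000010 = 3010 decimal.
V_out = 0 + 3010 × 0.00163574 V = 4.92358 V.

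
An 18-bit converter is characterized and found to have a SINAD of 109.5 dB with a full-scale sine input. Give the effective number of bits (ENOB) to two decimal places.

17.90 bits

ENOB = (SINAD − 1.76) / 6.02 = (109.5 − 1.76)/6.02 = 17.897.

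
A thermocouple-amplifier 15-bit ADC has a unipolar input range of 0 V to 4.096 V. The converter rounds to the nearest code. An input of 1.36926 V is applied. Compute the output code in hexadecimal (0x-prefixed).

code 0x2ACA (decimal 10954)

Full-scale span = 4.096 V; LSB = 4.096/2^15 = 125.00 µV.
(1.36926 − 0) / 0.000125 = 10954.080 LSBs.
Round → code 10954.
In hexadecimal (0x-prefixed): 0x2ACA.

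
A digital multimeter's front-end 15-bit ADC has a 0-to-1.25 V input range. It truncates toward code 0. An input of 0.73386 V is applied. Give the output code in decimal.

code 19237

LSB = 1.25 V / 32768 = 38.15 µV.
(V_in − V_low)/LSB = (0.73386 − 0) / 3.8147e-05 = 19237.700.
So the output code is 19237.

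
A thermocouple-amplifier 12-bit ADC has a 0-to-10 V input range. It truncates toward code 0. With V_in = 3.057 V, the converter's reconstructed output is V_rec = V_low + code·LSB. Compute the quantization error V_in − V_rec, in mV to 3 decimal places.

0.359 mV

One LSB is 10 V / 4096 = 2.441 mV.
(3.057 − 0)/0.00244141 = 1252.1472; ⌊·⌋ gives code 1252.
V_rec = 0 + 1252·0.00244141 = 3.0566406 V.
Error = 3.057 − 3.0566406 = 0.000359375 V = 0.359 mV.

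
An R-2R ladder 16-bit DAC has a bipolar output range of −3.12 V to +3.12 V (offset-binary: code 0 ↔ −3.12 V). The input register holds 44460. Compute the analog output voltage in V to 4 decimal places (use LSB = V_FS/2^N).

LSB = 6.24 V / 2^16 = 95.21 µV.
V_out = (−3.12) + 44460 × 9.52148e-05 V = 1.11325 V.

1.1133 V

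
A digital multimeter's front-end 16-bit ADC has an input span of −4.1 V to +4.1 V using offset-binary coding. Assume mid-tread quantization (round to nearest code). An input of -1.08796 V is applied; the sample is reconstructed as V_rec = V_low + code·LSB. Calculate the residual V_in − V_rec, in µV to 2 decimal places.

One LSB is 8.2 V / 65536 = 125.12 µV.
(V_in − V_low)/LSB = (-1.08796 − (−4.1))/0.000125122 = 24072.8114 → code 24073 (round).
Code 24073 maps back to (−4.1) + 24073×0.000125122 V = -1.0879364 V.
Difference: -2.35986e-05 V → -23.60 µV.

-23.60 µV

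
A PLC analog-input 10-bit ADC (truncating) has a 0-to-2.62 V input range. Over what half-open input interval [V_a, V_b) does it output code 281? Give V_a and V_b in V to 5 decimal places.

LSB = 2.62/2^10 = 2.559 mV.
V_a = V_low + 281·LSB = 0.718965 V; V_b = V_low + 282·LSB = 0.721523 V.

[0.71896 V, 0.72152 V)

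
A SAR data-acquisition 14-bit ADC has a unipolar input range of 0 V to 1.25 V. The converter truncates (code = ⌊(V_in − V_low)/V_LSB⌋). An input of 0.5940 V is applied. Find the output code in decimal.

code 7785

LSB = 1.25 V / 16384 = 76.29 µV.
(V_in − V_low)/LSB = (0.5940 − 0) / 7.62939e-05 = 7785.677.
Floor → code 7785.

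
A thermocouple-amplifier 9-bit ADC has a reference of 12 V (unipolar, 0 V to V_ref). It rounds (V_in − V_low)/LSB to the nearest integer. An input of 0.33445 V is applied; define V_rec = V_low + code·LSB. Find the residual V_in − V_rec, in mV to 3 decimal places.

6.325 mV

Step size: 12 V ÷ 2^9 = 23.438 mV.
Scaled input = 14.2699 LSBs, so code = 14.
Reconstructed: 0.328125 V.
Error = 0.33445 − 0.328125 = 0.006325 V = 6.325 mV.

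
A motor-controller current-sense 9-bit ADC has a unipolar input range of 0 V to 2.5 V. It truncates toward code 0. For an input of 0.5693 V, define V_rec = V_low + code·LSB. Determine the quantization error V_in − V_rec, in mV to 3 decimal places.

2.894 mV

LSB = 2.5/2^9 = 4.883 mV.
Scaled input = 116.5926 LSBs, so code = 116.
Reconstructed: 0.56640625 V.
Difference: 0.00289375 V → 2.894 mV.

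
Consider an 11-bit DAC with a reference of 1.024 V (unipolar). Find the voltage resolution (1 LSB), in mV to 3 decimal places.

Full-scale span = 1.024 V.
LSB = 1.024 / 2^11 = 1.024 / 2048 = 0.0005 V = 0.500 mV.

0.500 mV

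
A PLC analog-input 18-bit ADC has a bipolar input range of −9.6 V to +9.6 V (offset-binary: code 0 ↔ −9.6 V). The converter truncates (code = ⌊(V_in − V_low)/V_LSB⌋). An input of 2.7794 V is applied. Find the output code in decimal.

code 169020

With 262144 levels over 19.2 V, one step is 73.24 µV.
Input sits at 169020.075 steps above V_low.
⌊·⌋(169020.075) = 169020.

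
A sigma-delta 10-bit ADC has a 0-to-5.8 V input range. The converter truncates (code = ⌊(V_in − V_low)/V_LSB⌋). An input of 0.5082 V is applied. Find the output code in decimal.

LSB = 5.8 V / 1024 = 5.664 mV.
(0.5082 − 0) / 0.00566406 = 89.724 LSBs.
⌊·⌋(89.724) = 89.

code 89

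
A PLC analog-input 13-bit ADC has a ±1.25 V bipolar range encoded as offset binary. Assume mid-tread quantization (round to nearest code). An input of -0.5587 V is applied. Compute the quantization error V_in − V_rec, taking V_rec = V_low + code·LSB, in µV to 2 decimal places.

76.86 µV

Step size: 2.5 V ÷ 2^13 = 305.18 µV.
(V_in − V_low)/LSB = (-0.5587 − (−1.25))/0.000305176 = 2265.2518 → code 2265 (round).
Reconstructed: -0.55877686 V.
Difference: 7.68555e-05 V → 76.86 µV.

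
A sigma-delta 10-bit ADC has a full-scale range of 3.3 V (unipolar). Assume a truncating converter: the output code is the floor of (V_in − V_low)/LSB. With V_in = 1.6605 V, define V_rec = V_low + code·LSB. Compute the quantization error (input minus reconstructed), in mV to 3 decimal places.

LSB = 3.3/2^10 = 3.223 mV.
(V_in − V_low)/LSB = (1.6605 − 0)/0.00322266 = 515.2582 → code 515 (floor).
Reconstructed: 1.659668 V.
Difference: 0.000832031 V → 0.832 mV.

0.832 mV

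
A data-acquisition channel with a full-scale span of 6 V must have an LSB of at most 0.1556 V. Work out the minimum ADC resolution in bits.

Number of steps required ≥ 6 V / 0.1556 V = 38.56.
Need 2^N ≥ 38.56; 2^5 = 32, 2^6 = 64.
Minimum N = 6.

6 bits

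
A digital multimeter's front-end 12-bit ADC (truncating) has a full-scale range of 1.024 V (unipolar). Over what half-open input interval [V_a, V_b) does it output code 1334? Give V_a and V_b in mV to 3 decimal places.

[333.500 mV, 333.750 mV)

LSB = 1.024/2^12 = 250.00 µV.
V_a = V_low + 1334·LSB = 0.3335 V; V_b = V_low + 1335·LSB = 0.33375 V.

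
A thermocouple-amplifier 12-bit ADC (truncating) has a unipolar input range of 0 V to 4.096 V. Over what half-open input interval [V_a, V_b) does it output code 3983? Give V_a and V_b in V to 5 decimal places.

LSB = 4.096/2^12 = 1.000 mV.
V_a = V_low + 3983·LSB = 3.983 V; V_b = V_low + 3984·LSB = 3.984 V.

[3.98300 V, 3.98400 V)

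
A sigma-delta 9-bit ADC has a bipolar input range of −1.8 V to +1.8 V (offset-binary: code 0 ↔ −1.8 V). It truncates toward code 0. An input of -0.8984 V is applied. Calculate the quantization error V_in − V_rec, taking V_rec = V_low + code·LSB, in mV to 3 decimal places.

LSB = 3.6/2^9 = 7.031 mV.
(V_in − V_low)/LSB = (-0.8984 − (−1.8))/0.00703125 = 128.2276 → code 128 (floor).
V_rec = (−1.8) + 128·0.00703125 = -0.9 V.
V_in − V_rec = 0.0016 V = 1.600 mV.

1.600 mV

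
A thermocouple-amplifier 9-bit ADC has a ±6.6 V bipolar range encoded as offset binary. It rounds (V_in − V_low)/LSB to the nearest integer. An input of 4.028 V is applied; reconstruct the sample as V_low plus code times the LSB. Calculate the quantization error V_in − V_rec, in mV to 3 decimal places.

Step size: 13.2 V ÷ 2^9 = 25.781 mV.
(V_in − V_low)/LSB = (4.028 − (−6.6))/0.0257812 = 412.2376 → code 412 (round).
Reconstructed: 4.021875 V.
Error = 4.028 − 4.021875 = 0.006125 V = 6.125 mV.

6.125 mV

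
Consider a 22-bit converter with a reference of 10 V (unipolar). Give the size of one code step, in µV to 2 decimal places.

2.38 µV

Full-scale span = 10 V.
LSB = 10 / 2^22 = 10 / 4194304 = 2.38419e-06 V = 2.38 µV.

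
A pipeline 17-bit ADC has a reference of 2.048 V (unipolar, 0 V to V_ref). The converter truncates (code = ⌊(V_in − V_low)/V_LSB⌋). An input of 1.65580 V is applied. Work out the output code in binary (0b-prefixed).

Full-scale span = 2.048 V; LSB = 2.048/2^17 = 15.62 µV.
(1.65580 − 0) / 1.5625e-05 = 105971.200 LSBs.
Floor → code 105971.
In binary (0b-prefixed): 0b11001110111110011.

code 0b11001110111110011 (decimal 105971)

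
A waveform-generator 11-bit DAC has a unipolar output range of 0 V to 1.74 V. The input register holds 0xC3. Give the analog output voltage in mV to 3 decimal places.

165.674 mV

LSB = 1.74 V / 2^11 = 0.850 mV.
Code 0xC3 = 195 decimal.
V_out = 0 + 195 × 0.000849609 V = 0.165674 V.
= 165.674 mV.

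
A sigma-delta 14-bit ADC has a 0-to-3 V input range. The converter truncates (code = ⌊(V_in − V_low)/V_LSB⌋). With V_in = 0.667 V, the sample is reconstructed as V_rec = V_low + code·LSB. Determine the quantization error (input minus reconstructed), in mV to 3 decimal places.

0.130 mV

One LSB is 3 V / 16384 = 183.11 µV.
(0.667 − 0)/0.000183105 = 3642.7093; ⌊·⌋ gives code 3642.
Code 3642 maps back to 0 + 3642×0.000183105 V = 0.66687012 V.
Difference: 0.000129883 V → 0.130 mV.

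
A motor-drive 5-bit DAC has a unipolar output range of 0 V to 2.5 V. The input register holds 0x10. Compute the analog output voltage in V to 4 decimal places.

1.2500 V

LSB = 2.5 V / 2^5 = 78.125 mV.
Code 0x10 = 16 decimal.
V_out = 0 + 16 × 0.078125 V = 1.25 V.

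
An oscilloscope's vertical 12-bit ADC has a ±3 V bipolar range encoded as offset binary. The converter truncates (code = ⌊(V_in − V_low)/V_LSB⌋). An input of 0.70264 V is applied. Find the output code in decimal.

code 2527

With 4096 levels over 6 V, one step is 1.465 mV.
(0.70264 − (−3)) / 0.00146484 = 2527.669 LSBs.
So the output code is 2527.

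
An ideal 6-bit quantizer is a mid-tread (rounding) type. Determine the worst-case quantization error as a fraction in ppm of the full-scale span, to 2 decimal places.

Rounding → worst-case error = ½ LSB = V_FS/2^7, so 1e+06/128 = 7812.5 ppm of full scale.

7812.50 ppm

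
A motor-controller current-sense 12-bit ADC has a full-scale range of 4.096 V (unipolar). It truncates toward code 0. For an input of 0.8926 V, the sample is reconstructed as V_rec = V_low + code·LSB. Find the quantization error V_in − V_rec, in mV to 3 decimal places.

Step size: 4.096 V ÷ 2^12 = 1.000 mV.
Scaled input = 892.6000 LSBs, so code = 892.
Reconstructed: 0.892 V.
V_in − V_rec = 0.0006 V = 0.600 mV.

0.600 mV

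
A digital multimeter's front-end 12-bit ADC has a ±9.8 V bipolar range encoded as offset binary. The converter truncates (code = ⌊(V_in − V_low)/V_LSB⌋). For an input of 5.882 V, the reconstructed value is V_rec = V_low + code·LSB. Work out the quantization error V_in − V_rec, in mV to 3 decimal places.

LSB = 19.6/2^12 = 4.785 mV.
(5.882 − (−9.8))/0.00478516 = 3277.2180; ⌊·⌋ gives code 3277.
Code 3277 maps back to (−9.8) + 3277×0.00478516 V = 5.880957 V.
Error = 5.882 − 5.880957 = 0.00104297 V = 1.043 mV.

1.043 mV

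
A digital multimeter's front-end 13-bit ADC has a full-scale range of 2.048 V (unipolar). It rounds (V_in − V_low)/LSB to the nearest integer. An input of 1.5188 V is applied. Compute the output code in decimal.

LSB = 2.048 V / 8192 = 250.00 µV.
Input sits at 6075.200 steps above V_low.
So the output code is 6075.

code 6075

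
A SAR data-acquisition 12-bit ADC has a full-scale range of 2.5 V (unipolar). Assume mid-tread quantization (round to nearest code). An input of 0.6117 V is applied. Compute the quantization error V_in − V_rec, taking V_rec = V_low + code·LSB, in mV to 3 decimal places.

Step size: 2.5 V ÷ 2^12 = 0.610 mV.
Scaled input = 1002.2093 LSBs, so code = 1002.
Code 1002 maps back to 0 + 1002×0.000610352 V = 0.61157227 V.
Difference: 0.000127734 V → 0.128 mV.

0.128 mV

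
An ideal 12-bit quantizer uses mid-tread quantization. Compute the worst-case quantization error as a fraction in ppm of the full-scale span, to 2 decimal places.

122.07 ppm

Rounding → worst-case error = ½ LSB = V_FS/2^13, so 1e+06/8192 = 122.07 ppm of full scale.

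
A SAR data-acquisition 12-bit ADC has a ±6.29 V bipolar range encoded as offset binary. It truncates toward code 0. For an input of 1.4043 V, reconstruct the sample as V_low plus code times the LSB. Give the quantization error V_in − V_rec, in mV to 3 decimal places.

Step size: 12.58 V ÷ 2^12 = 3.071 mV.
(1.4043 − (−6.29))/0.00307129 = 2505.2347; ⌊·⌋ gives code 2505.
V_rec = (−6.29) + 2505·0.00307129 = 1.4035791 V.
V_in − V_rec = 0.000720898 V = 0.721 mV.

0.721 mV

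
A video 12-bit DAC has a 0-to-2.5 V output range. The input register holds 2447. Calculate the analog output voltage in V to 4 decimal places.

1.4935 V

LSB = 2.5 V / 2^12 = 0.610 mV.
V_out = 0 + 2447 × 0.000610352 V = 1.49353 V.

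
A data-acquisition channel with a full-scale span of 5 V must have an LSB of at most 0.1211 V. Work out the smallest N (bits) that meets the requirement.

Number of steps required ≥ 5 V / 0.1211 V = 41.29.
Need 2^N ≥ 41.29; 2^5 = 32, 2^6 = 64.
Minimum N = 6.

6 bits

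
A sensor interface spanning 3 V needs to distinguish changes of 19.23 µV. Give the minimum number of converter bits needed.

Number of steps required ≥ 3 V / 19.23 µV = 156006.24.
Need 2^N ≥ 156006.24; 2^17 = 131072, 2^18 = 262144.
Minimum N = 18.

18 bits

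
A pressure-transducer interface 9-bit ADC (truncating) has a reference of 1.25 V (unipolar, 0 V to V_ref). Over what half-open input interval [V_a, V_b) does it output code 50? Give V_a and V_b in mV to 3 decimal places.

LSB = 1.25/2^9 = 2.441 mV.
V_a = V_low + 50·LSB = 0.12207 V; V_b = V_low + 51·LSB = 0.124512 V.

[122.070 mV, 124.512 mV)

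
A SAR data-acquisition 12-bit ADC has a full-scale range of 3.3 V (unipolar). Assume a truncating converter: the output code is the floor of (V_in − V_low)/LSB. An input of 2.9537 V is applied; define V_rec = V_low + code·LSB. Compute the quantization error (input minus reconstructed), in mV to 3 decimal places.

LSB = 3.3/2^12 = 0.806 mV.
(V_in − V_low)/LSB = (2.9537 − 0)/0.000805664 = 3666.1682 → code 3666 (floor).
Code 3666 maps back to 0 + 3666×0.000805664 V = 2.9535645 V.
V_in − V_rec = 0.000135547 V = 0.136 mV.

0.136 mV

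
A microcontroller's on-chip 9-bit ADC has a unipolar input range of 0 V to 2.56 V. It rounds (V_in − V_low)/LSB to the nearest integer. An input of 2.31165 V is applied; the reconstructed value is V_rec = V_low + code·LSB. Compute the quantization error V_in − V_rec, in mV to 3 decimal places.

1.650 mV

Step size: 2.56 V ÷ 2^9 = 5.000 mV.
(2.31165 − 0)/0.005 = 462.3300; round gives code 462.
V_rec = 0 + 462·0.005 = 2.31 V.
Error = 2.31165 − 2.31 = 0.00165 V = 1.650 mV.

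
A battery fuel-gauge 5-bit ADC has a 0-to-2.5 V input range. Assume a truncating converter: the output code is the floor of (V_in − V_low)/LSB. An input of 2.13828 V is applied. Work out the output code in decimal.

Full-scale span = 2.5 V; LSB = 2.5/2^5 = 78.125 mV.
Input sits at 27.370 steps above V_low.
Floor → code 27.

code 27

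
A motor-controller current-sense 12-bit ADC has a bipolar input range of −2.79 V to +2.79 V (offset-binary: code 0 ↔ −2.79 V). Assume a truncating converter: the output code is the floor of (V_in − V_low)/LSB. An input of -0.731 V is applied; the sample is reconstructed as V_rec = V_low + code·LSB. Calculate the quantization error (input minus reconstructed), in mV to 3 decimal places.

One LSB is 5.58 V / 4096 = 1.362 mV.
Scaled input = 1511.4093 LSBs, so code = 1511.
Reconstructed: -0.73155762 V.
Error = -0.731 − (−0.73155762) = 0.000557617 V = 0.558 mV.

0.558 mV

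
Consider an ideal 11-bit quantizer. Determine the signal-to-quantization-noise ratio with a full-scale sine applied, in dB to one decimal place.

SNR ≈ 6.02·N + 1.76 dB = 6.02·11 + 1.76 = 67.98 dB.

68.0 dB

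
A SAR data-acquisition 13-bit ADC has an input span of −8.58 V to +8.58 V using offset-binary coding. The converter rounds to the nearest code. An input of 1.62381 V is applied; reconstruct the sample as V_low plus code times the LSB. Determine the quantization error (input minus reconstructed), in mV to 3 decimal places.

0.397 mV

Step size: 17.16 V ÷ 2^13 = 2.095 mV.
(V_in − V_low)/LSB = (1.62381 − (−8.58))/0.00209473 = 4871.1895 → code 4871 (round).
V_rec = (−8.58) + 4871·0.00209473 = 1.6234131 V.
V_in − V_rec = 0.000396914 V = 0.397 mV.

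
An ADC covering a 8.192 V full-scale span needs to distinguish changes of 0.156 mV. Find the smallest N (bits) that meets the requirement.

16 bits

Number of steps required ≥ 8.192 V / 0.156 mV = 52512.82.
Need 2^N ≥ 52512.82; 2^15 = 32768, 2^16 = 65536.
Minimum N = 16.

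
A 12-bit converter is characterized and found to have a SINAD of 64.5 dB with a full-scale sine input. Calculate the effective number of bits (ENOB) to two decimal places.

10.42 bits

ENOB = (SINAD − 1.76) / 6.02 = (64.5 − 1.76)/6.02 = 10.422.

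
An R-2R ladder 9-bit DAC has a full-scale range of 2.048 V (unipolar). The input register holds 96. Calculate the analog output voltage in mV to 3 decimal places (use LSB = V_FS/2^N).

LSB = 2.048 V / 2^9 = 4.000 mV.
V_out = 0 + 96 × 0.004 V = 0.384 V.
= 384.000 mV.

384.000 mV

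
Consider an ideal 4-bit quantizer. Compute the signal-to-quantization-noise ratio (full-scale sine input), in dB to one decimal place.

25.8 dB

SNR ≈ 6.02·N + 1.76 dB = 6.02·4 + 1.76 = 25.84 dB.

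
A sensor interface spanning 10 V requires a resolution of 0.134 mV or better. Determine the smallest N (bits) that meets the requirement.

Number of steps required ≥ 10 V / 0.134 mV = 74626.87.
Need 2^N ≥ 74626.87; 2^16 = 65536, 2^17 = 131072.
Minimum N = 17.

17 bits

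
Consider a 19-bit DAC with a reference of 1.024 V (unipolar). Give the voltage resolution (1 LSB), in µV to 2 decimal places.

1.95 µV

Full-scale span = 1.024 V.
LSB = 1.024 / 2^19 = 1.024 / 524288 = 1.95313e-06 V = 1.95 µV.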